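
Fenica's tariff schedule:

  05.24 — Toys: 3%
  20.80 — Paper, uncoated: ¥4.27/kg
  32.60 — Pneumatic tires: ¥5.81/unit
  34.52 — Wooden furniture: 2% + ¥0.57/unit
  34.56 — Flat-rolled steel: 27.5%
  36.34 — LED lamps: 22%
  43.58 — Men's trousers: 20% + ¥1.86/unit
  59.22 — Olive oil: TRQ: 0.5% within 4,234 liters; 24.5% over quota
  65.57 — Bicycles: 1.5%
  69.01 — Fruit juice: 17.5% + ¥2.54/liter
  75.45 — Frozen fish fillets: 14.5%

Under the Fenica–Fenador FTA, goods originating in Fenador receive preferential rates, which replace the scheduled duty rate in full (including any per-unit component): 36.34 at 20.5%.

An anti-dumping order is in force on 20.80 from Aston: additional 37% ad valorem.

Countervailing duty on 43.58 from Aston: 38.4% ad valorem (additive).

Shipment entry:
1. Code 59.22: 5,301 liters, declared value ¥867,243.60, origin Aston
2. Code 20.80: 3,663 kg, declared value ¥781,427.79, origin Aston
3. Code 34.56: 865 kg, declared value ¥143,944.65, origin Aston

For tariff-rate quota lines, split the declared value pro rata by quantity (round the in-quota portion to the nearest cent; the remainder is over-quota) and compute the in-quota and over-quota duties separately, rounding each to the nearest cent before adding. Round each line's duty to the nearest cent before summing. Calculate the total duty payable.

¥390,584.97

Line 1 (59.22, Aston, 5,301 liters, ¥867,243.60):
Code 59.22 is under a tariff-rate quota (threshold 4,234 liters). In-quota: 4,234 liters at 0.5%; over-quota: 1,067 liters at 24.5%.
Pro-rata value split: in-quota = ¥867,243.60 × 4,234/5,301 = ¥692,682.40; over-quota = ¥867,243.60 − ¥692,682.40 = ¥174,561.20.
In-quota duty = ¥692,682.40 × 0.5% = ¥3,463.41. Over-quota duty = ¥174,561.20 × 24.5% = ¥42,767.49.
Line duty = ¥3,463.41 + ¥42,767.49 = ¥46,230.90.
Line 2 (20.80, Aston, 3,663 kg, ¥781,427.79):
Base rate for 20.80 is ¥4.27/kg.
Additional duty on 20.80 from Aston: +37% ad valorem. Applied ad valorem rate = 37%.
Duty = ¥781,427.79 × 37% + 3,663 × ¥4.27 = ¥304,769.29.
Line 3 (34.56, Aston, 865 kg, ¥143,944.65):
Base rate for 34.56 is 27.5%.
Duty = ¥143,944.65 × 27.5% = ¥39,584.78.
Total = ¥46,230.90 + ¥304,769.29 + ¥39,584.78 = ¥390,584.97.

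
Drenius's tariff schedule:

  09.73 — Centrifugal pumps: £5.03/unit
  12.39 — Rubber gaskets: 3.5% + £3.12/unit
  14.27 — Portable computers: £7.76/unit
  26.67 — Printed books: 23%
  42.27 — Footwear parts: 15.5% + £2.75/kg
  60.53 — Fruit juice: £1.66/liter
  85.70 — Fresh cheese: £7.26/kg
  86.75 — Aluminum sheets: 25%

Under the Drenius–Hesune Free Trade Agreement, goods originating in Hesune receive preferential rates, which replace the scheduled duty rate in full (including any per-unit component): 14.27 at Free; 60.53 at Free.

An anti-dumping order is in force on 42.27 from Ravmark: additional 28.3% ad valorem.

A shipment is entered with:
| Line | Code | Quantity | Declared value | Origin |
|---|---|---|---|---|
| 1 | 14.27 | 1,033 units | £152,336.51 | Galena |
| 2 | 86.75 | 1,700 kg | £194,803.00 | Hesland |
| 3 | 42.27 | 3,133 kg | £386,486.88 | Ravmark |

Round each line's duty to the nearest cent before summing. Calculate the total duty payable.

Line 1 (14.27, Galena, 1,033 units, £152,336.51):
Base rate for 14.27 is £7.76/unit.
14.27 has an FTA preferential rate, but origin Galena is not Hesune; base rate stands.
Duty = 1,033 × £7.76 = £8,016.08.
Line 2 (86.75, Hesland, 1,700 kg, £194,803.00):
Base rate for 86.75 is 25%.
Duty = £194,803.00 × 25% = £48,700.75.
Line 3 (42.27, Ravmark, 3,133 kg, £386,486.88):
Base rate for 42.27 is 15.5% + £2.75/kg.
Additional duty on 42.27 from Ravmark: +28.3%. Applied ad valorem rate: 15.5% + 28.3% = 43.8%.
Duty = £386,486.88 × 43.8% + 3,133 × £2.75 = £177,897.00.
Total = £8,016.08 + £48,700.75 + £177,897.00 = £234,613.83.

£234,613.83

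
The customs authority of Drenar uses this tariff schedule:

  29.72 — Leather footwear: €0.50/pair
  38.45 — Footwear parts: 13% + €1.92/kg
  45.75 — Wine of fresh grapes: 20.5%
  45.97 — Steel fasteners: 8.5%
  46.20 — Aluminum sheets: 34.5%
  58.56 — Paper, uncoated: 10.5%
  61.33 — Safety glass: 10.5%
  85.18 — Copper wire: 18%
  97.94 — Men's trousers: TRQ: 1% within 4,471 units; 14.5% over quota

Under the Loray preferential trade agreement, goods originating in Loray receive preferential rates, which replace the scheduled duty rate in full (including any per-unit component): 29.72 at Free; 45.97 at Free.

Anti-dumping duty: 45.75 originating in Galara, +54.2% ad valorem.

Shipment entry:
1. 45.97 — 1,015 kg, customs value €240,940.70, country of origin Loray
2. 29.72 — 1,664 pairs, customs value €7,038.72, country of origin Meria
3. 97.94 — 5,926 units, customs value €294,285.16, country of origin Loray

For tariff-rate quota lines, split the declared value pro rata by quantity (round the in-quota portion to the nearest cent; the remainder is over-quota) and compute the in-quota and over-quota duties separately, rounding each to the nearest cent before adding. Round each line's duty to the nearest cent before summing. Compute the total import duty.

Line 1 (45.97, Loray, 1,015 kg, €240,940.70):
Base rate for 45.97 is 8.5%.
Origin Loray qualifies under the Drenar–Loray agreement and 45.97 is covered: preferential rate Free applies instead.
Duty = €240,940.70 × 0% = €0.00.
Line 2 (29.72, Meria, 1,664 pairs, €7,038.72):
Base rate for 29.72 is €0.50/pair.
29.72 has an FTA preferential rate, but origin Meria is not Loray; base rate stands.
Duty = 1,664 × €0.50 = €832.00.
Line 3 (97.94, Loray, 5,926 units, €294,285.16):
Code 97.94 is under a tariff-rate quota (threshold 4,471 units). In-quota: 4,471 units at 1%; over-quota: 1,455 units at 14.5%.
Pro-rata value split: in-quota = €294,285.16 × 4,471/5,926 = €222,029.86; over-quota = €294,285.16 − €222,029.86 = €72,255.30.
In-quota duty = €222,029.86 × 1% = €2,220.30. Over-quota duty = €72,255.30 × 14.5% = €10,477.02.
Line duty = €2,220.30 + €10,477.02 = €12,697.32.
Total = €0.00 + €832.00 + €12,697.32 = €13,529.32.

€13,529.32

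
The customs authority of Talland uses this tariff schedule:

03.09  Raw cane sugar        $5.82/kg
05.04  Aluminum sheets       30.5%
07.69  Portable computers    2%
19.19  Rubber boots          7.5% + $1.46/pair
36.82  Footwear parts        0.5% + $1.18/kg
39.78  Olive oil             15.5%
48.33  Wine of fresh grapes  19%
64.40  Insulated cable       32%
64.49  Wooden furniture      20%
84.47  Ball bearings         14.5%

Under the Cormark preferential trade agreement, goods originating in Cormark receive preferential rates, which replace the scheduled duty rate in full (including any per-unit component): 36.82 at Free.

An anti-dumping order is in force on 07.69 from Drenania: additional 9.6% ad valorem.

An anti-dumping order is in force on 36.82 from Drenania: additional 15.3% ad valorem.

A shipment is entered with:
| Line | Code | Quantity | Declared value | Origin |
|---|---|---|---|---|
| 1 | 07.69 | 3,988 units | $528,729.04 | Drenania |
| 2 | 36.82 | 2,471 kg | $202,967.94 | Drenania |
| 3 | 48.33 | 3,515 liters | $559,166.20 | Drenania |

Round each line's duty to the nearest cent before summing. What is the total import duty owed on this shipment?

$202,558.86

Line 1 (07.69, Drenania, 3,988 units, $528,729.04):
Base rate for 07.69 is 2%.
Additional duty on 07.69 from Drenania: +9.6%. Applied ad valorem rate: 2% + 9.6% = 11.6%.
Duty = $528,729.04 × 11.6% = $61,332.57.
Line 2 (36.82, Drenania, 2,471 kg, $202,967.94):
Base rate for 36.82 is 0.5% + $1.18/kg.
36.82 has an FTA preferential rate, but origin Drenania is not Cormark; base rate stands.
Additional duty on 36.82 from Drenania: +15.3%. Applied ad valorem rate: 0.5% + 15.3% = 15.8%.
Duty = $202,967.94 × 15.8% + 2,471 × $1.18 = $34,984.71.
Line 3 (48.33, Drenania, 3,515 liters, $559,166.20):
Base rate for 48.33 is 19%.
Duty = $559,166.20 × 19% = $106,241.58.
Total = $61,332.57 + $34,984.71 + $106,241.58 = $202,558.86.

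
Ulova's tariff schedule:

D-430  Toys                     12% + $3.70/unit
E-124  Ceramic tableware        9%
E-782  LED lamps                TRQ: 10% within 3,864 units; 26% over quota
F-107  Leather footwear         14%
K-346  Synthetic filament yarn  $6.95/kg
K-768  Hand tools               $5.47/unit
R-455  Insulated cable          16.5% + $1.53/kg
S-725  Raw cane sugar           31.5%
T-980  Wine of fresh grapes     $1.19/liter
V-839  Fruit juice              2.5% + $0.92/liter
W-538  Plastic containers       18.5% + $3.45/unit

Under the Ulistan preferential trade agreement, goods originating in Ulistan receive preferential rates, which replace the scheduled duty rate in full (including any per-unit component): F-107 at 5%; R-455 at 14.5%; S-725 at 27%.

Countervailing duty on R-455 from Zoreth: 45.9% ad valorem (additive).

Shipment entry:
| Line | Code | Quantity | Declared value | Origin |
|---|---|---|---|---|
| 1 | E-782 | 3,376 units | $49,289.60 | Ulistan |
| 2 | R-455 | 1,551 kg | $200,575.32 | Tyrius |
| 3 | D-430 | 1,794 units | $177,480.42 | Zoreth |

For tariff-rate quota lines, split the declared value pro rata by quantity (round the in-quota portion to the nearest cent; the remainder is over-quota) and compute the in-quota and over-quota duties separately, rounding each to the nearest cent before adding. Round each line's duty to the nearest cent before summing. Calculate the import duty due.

$68,332.37

Line 1 (E-782, Ulistan, 3,376 units, $49,289.60):
Code E-782 is under a tariff-rate quota (threshold 3,864 units). Quantity 3,376 units is within the quota, so the in-quota rate 10% applies to the full value.
Duty = $49,289.60 × 10% = $4,928.96.
Line 2 (R-455, Tyrius, 1,551 kg, $200,575.32):
Base rate for R-455 is 16.5% + $1.53/kg.
R-455 has an FTA preferential rate, but origin Tyrius is not Ulistan; base rate stands.
The additional-duty order on R-455 targets Zoreth, not Tyrius; it does not apply.
Duty = $200,575.32 × 16.5% + 1,551 × $1.53 = $35,467.96.
Line 3 (D-430, Zoreth, 1,794 units, $177,480.42):
Base rate for D-430 is 12% + $3.70/unit.
Duty = $177,480.42 × 12% + 1,794 × $3.70 = $27,935.45.
Total = $4,928.96 + $35,467.96 + $27,935.45 = $68,332.37.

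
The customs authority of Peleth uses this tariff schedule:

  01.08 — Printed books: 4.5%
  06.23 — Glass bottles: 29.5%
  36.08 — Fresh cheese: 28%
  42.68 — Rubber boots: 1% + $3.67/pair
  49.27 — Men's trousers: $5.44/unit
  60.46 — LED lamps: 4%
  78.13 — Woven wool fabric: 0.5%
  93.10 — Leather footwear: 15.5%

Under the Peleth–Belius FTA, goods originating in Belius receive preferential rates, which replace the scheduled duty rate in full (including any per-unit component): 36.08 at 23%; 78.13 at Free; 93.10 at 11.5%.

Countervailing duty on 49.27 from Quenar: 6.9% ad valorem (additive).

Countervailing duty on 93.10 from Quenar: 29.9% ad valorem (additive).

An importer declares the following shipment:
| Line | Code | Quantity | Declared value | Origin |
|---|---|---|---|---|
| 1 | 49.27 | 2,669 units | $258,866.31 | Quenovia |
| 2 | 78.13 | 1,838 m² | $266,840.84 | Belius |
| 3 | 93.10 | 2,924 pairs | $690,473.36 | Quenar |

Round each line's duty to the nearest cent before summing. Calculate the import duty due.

$327,994.27

Line 1 (49.27, Quenovia, 2,669 units, $258,866.31):
Base rate for 49.27 is $5.44/unit.
The additional-duty order on 49.27 targets Quenar, not Quenovia; it does not apply.
Duty = 2,669 × $5.44 = $14,519.36.
Line 2 (78.13, Belius, 1,838 m², $266,840.84):
Base rate for 78.13 is 0.5%.
Origin Belius qualifies under the Peleth–Belius agreement and 78.13 is covered: preferential rate Free applies instead.
Duty = $266,840.84 × 0% = $0.00.
Line 3 (93.10, Quenar, 2,924 pairs, $690,473.36):
Base rate for 93.10 is 15.5%.
93.10 has an FTA preferential rate, but origin Quenar is not Belius; base rate stands.
Additional duty on 93.10 from Quenar: +29.9%. Applied ad valorem rate: 15.5% + 29.9% = 45.4%.
Duty = $690,473.36 × 45.4% = $313,474.91.
Total = $14,519.36 + $0.00 + $313,474.91 = $327,994.27.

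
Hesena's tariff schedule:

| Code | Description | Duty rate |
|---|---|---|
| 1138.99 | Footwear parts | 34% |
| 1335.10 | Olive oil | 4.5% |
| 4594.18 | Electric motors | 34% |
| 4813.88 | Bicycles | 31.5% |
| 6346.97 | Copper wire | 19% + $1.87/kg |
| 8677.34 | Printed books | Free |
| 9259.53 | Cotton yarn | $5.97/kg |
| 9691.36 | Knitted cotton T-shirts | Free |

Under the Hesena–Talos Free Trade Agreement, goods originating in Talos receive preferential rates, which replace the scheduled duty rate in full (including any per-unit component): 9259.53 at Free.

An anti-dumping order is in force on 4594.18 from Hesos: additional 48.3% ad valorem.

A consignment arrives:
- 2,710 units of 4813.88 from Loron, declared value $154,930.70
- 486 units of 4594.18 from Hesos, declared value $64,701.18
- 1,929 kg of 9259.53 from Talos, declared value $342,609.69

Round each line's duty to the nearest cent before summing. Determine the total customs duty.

$102,052.24

Line 1 (4813.88, Loron, 2,710 units, $154,930.70):
Base rate for 4813.88 is 31.5%.
Duty = $154,930.70 × 31.5% = $48,803.17.
Line 2 (4594.18, Hesos, 486 units, $64,701.18):
Base rate for 4594.18 is 34%.
Additional duty on 4594.18 from Hesos: +48.3%. Applied ad valorem rate: 34% + 48.3% = 82.3%.
Duty = $64,701.18 × 82.3% = $53,249.07.
Line 3 (9259.53, Talos, 1,929 kg, $342,609.69):
Base rate for 9259.53 is $5.97/kg.
Origin Talos qualifies under the Hesena–Talos agreement and 9259.53 is covered: preferential rate Free applies instead.
Duty = $342,609.69 × 0% = $0.00.
Total = $48,803.17 + $53,249.07 + $0.00 = $102,052.24.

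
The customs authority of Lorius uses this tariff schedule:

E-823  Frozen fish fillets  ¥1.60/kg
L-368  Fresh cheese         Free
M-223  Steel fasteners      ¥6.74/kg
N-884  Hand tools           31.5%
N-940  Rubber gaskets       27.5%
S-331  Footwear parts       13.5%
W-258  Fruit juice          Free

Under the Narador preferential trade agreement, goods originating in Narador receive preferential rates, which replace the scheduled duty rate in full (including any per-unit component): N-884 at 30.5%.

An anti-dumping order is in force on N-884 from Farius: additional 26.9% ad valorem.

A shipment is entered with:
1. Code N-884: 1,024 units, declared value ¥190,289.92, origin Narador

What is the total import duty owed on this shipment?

Line 1 (N-884, Narador, 1,024 units, ¥190,289.92):
Base rate for N-884 is 31.5%.
Origin Narador qualifies under the Lorius–Narador agreement and N-884 is covered: preferential rate 30.5% applies instead.
The additional-duty order on N-884 targets Farius, not Narador; it does not apply.
Duty = ¥190,289.92 × 30.5% = ¥58,038.43.

¥58,038.43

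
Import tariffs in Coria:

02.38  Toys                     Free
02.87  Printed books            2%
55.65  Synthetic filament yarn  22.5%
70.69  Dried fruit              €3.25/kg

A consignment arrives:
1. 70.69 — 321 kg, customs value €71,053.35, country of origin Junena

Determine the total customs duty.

Line 1 (70.69, Junena, 321 kg, €71,053.35):
Base rate for 70.69 is €3.25/kg.
Duty = 321 × €3.25 = €1,043.25.

€1,043.25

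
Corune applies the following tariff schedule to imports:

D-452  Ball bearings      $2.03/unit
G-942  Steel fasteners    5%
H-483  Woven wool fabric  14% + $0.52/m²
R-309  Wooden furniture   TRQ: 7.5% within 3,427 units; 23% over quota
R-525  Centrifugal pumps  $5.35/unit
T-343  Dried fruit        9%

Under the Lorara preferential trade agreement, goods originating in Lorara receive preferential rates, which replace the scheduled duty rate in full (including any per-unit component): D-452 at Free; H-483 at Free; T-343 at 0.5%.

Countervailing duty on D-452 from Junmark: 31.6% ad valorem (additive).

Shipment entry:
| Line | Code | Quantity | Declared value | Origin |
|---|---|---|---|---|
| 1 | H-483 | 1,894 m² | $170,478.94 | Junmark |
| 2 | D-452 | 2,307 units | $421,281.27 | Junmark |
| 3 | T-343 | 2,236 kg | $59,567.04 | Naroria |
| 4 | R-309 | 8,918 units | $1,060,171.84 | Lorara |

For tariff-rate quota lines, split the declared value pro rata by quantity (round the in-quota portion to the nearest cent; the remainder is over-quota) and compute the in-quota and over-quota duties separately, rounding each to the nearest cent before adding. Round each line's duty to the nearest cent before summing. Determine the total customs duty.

Line 1 (H-483, Junmark, 1,894 m², $170,478.94):
Base rate for H-483 is 14% + $0.52/m².
H-483 has an FTA preferential rate, but origin Junmark is not Lorara; base rate stands.
Duty = $170,478.94 × 14% + 1,894 × $0.52 = $24,851.93.
Line 2 (D-452, Junmark, 2,307 units, $421,281.27):
Base rate for D-452 is $2.03/unit.
D-452 has an FTA preferential rate, but origin Junmark is not Lorara; base rate stands.
Additional duty on D-452 from Junmark: +31.6% ad valorem. Applied ad valorem rate = 31.6%.
Duty = $421,281.27 × 31.6% + 2,307 × $2.03 = $137,808.09.
Line 3 (T-343, Naroria, 2,236 kg, $59,567.04):
Base rate for T-343 is 9%.
T-343 has an FTA preferential rate, but origin Naroria is not Lorara; base rate stands.
Duty = $59,567.04 × 9% = $5,361.03.
Line 4 (R-309, Lorara, 8,918 units, $1,060,171.84):
Code R-309 is under a tariff-rate quota (threshold 3,427 units). In-quota: 3,427 units at 7.5%; over-quota: 5,491 units at 23%.
Pro-rata value split: in-quota = $1,060,171.84 × 3,427/8,918 = $407,401.76; over-quota = $1,060,171.84 − $407,401.76 = $652,770.08.
In-quota duty = $407,401.76 × 7.5% = $30,555.13. Over-quota duty = $652,770.08 × 23% = $150,137.12.
Line duty = $30,555.13 + $150,137.12 = $180,692.25.
Total = $24,851.93 + $137,808.09 + $5,361.03 + $180,692.25 = $348,713.30.

$348,713.30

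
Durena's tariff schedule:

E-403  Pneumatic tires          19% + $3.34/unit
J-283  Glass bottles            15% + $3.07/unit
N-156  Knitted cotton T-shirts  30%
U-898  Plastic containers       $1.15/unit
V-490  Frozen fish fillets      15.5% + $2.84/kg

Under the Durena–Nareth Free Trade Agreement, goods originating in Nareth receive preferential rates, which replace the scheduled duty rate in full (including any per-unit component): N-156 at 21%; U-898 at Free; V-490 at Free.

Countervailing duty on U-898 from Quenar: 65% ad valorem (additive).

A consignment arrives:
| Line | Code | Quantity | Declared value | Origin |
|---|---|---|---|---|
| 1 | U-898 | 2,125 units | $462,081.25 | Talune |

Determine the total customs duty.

$2,443.75

Line 1 (U-898, Talune, 2,125 units, $462,081.25):
Base rate for U-898 is $1.15/unit.
U-898 has an FTA preferential rate, but origin Talune is not Nareth; base rate stands.
The additional-duty order on U-898 targets Quenar, not Talune; it does not apply.
Duty = 2,125 × $1.15 = $2,443.75.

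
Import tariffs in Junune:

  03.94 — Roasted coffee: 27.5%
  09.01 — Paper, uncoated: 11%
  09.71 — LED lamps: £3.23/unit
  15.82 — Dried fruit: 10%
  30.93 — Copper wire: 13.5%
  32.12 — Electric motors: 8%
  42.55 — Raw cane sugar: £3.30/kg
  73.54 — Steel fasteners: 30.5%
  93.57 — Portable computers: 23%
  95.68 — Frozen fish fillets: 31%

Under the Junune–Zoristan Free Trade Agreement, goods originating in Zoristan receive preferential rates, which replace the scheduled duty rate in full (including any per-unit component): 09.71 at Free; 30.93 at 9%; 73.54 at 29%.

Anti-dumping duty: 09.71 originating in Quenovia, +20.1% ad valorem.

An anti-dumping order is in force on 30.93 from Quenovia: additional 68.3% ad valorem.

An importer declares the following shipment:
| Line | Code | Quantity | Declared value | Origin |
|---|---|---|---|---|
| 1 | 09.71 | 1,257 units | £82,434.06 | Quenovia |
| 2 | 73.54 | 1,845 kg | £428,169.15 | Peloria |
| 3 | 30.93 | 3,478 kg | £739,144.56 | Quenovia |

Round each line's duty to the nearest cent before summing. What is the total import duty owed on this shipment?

Line 1 (09.71, Quenovia, 1,257 units, £82,434.06):
Base rate for 09.71 is £3.23/unit.
09.71 has an FTA preferential rate, but origin Quenovia is not Zoristan; base rate stands.
Additional duty on 09.71 from Quenovia: +20.1% ad valorem. Applied ad valorem rate = 20.1%.
Duty = £82,434.06 × 20.1% + 1,257 × £3.23 = £20,629.36.
Line 2 (73.54, Peloria, 1,845 kg, £428,169.15):
Base rate for 73.54 is 30.5%.
73.54 has an FTA preferential rate, but origin Peloria is not Zoristan; base rate stands.
Duty = £428,169.15 × 30.5% = £130,591.59.
Line 3 (30.93, Quenovia, 3,478 kg, £739,144.56):
Base rate for 30.93 is 13.5%.
30.93 has an FTA preferential rate, but origin Quenovia is not Zoristan; base rate stands.
Additional duty on 30.93 from Quenovia: +68.3%. Applied ad valorem rate: 13.5% + 68.3% = 81.8%.
Duty = £739,144.56 × 81.8% = £604,620.25.
Total = £20,629.36 + £130,591.59 + £604,620.25 = £755,841.20.

£755,841.20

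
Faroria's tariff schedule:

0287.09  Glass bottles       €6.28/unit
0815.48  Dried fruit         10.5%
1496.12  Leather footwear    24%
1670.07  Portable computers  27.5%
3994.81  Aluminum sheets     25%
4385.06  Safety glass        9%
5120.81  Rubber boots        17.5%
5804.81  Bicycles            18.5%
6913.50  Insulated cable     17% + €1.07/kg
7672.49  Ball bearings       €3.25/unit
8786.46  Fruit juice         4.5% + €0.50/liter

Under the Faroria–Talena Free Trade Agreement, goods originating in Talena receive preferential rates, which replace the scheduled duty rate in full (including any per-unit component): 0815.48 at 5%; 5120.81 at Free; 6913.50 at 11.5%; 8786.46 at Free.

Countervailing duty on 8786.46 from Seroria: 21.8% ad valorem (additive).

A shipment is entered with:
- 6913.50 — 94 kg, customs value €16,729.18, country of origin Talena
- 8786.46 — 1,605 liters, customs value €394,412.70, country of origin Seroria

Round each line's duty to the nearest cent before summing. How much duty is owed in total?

€106,456.90

Line 1 (6913.50, Talena, 94 kg, €16,729.18):
Base rate for 6913.50 is 17% + €1.07/kg.
Origin Talena qualifies under the Faroria–Talena agreement and 6913.50 is covered: preferential rate 11.5% applies instead.
Duty = €16,729.18 × 11.5% = €1,923.86.
Line 2 (8786.46, Seroria, 1,605 liters, €394,412.70):
Base rate for 8786.46 is 4.5% + €0.50/liter.
8786.46 has an FTA preferential rate, but origin Seroria is not Talena; base rate stands.
Additional duty on 8786.46 from Seroria: +21.8%. Applied ad valorem rate: 4.5% + 21.8% = 26.3%.
Duty = €394,412.70 × 26.3% + 1,605 × €0.50 = €104,533.04.
Total = €1,923.86 + €104,533.04 = €106,456.90.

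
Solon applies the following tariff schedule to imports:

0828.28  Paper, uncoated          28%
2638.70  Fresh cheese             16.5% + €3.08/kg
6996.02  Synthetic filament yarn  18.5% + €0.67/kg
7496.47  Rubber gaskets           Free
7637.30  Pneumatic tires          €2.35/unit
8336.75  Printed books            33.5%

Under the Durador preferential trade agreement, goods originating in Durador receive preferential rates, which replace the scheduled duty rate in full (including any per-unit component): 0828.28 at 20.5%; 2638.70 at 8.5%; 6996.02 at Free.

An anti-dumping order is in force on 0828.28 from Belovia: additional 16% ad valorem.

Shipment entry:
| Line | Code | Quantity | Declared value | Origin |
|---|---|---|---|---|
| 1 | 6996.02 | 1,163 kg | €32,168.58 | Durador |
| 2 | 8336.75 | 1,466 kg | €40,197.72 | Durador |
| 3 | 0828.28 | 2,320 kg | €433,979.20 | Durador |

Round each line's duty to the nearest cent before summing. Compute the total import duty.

€102,431.98

Line 1 (6996.02, Durador, 1,163 kg, €32,168.58):
Base rate for 6996.02 is 18.5% + €0.67/kg.
Origin Durador qualifies under the Solon–Durador agreement and 6996.02 is covered: preferential rate Free applies instead.
Duty = €32,168.58 × 0% = €0.00.
Line 2 (8336.75, Durador, 1,466 kg, €40,197.72):
Base rate for 8336.75 is 33.5%.
Origin Durador is the FTA partner but 8336.75 is not on the preference list; base rate stands.
Duty = €40,197.72 × 33.5% = €13,466.24.
Line 3 (0828.28, Durador, 2,320 kg, €433,979.20):
Base rate for 0828.28 is 28%.
Origin Durador qualifies under the Solon–Durador agreement and 0828.28 is covered: preferential rate 20.5% applies instead.
The additional-duty order on 0828.28 targets Belovia, not Durador; it does not apply.
Duty = €433,979.20 × 20.5% = €88,965.74.
Total = €0.00 + €13,466.24 + €88,965.74 = €102,431.98.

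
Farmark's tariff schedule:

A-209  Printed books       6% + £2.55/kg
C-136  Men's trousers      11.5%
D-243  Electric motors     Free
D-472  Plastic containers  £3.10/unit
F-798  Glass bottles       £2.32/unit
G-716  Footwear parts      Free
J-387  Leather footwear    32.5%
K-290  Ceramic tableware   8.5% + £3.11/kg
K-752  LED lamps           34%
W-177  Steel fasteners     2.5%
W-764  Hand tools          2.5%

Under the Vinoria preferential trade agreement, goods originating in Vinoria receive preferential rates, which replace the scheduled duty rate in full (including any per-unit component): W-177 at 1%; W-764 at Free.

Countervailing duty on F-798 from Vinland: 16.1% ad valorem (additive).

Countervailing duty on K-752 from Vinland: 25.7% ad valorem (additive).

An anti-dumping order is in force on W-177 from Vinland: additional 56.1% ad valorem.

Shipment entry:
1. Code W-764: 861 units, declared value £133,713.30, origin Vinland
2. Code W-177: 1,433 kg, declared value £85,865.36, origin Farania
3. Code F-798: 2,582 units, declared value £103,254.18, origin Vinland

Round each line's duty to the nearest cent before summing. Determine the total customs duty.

Line 1 (W-764, Vinland, 861 units, £133,713.30):
Base rate for W-764 is 2.5%.
W-764 has an FTA preferential rate, but origin Vinland is not Vinoria; base rate stands.
Duty = £133,713.30 × 2.5% = £3,342.83.
Line 2 (W-177, Farania, 1,433 kg, £85,865.36):
Base rate for W-177 is 2.5%.
W-177 has an FTA preferential rate, but origin Farania is not Vinoria; base rate stands.
The additional-duty order on W-177 targets Vinland, not Farania; it does not apply.
Duty = £85,865.36 × 2.5% = £2,146.63.
Line 3 (F-798, Vinland, 2,582 units, £103,254.18):
Base rate for F-798 is £2.32/unit.
Additional duty on F-798 from Vinland: +16.1% ad valorem. Applied ad valorem rate = 16.1%.
Duty = £103,254.18 × 16.1% + 2,582 × £2.32 = £22,614.16.
Total = £3,342.83 + £2,146.63 + £22,614.16 = £28,103.62.

£28,103.62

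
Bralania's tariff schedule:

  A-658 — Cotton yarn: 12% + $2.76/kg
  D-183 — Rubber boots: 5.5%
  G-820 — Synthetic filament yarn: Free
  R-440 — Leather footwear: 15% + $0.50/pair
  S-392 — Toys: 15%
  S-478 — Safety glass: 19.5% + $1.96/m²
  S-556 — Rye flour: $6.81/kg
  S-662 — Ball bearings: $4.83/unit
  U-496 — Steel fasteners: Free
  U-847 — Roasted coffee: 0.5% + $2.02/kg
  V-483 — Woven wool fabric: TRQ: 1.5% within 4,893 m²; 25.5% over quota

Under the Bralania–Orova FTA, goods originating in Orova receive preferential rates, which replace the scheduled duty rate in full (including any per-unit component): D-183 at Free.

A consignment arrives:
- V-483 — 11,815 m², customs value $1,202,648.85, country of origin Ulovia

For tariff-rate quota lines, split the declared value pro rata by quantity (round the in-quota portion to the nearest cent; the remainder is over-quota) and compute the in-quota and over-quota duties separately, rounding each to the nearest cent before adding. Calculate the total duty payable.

Line 1 (V-483, Ulovia, 11,815 m², $1,202,648.85):
Code V-483 is under a tariff-rate quota (threshold 4,893 m²). In-quota: 4,893 m² at 1.5%; over-quota: 6,922 m² at 25.5%.
Pro-rata value split: in-quota = $1,202,648.85 × 4,893/11,815 = $498,058.47; over-quota = $1,202,648.85 − $498,058.47 = $704,590.38.
In-quota duty = $498,058.47 × 1.5% = $7,470.88. Over-quota duty = $704,590.38 × 25.5% = $179,670.55.
Line duty = $7,470.88 + $179,670.55 = $187,141.43.

$187,141.43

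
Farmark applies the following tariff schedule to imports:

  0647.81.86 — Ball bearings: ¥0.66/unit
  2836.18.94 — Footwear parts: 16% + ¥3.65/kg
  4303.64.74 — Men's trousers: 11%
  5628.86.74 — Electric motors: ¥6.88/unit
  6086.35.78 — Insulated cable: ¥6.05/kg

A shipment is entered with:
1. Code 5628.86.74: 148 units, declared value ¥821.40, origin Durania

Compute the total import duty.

¥1,018.24

Line 1 (5628.86.74, Durania, 148 units, ¥821.40):
Base rate for 5628.86.74 is ¥6.88/unit.
Duty = 148 × ¥6.88 = ¥1,018.24.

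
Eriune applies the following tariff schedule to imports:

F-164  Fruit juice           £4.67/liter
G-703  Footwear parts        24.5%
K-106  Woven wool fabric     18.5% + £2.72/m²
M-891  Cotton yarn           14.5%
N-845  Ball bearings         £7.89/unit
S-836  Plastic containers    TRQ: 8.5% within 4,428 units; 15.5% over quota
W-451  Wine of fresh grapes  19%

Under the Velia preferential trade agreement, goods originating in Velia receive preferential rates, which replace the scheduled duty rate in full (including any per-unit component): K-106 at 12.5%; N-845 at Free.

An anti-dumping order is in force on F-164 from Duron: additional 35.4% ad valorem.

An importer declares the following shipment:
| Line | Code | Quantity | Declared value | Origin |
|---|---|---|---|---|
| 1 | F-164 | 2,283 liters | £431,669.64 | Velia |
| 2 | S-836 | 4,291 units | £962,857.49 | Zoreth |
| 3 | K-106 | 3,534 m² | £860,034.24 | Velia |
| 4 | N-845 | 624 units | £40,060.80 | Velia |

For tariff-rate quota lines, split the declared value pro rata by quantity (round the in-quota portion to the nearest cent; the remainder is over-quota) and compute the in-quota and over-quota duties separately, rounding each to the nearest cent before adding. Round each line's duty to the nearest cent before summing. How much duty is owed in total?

Line 1 (F-164, Velia, 2,283 liters, £431,669.64):
Base rate for F-164 is £4.67/liter.
Origin Velia is the FTA partner but F-164 is not on the preference list; base rate stands.
The additional-duty order on F-164 targets Duron, not Velia; it does not apply.
Duty = 2,283 × £4.67 = £10,661.61.
Line 2 (S-836, Zoreth, 4,291 units, £962,857.49):
Code S-836 is under a tariff-rate quota (threshold 4,428 units). Quantity 4,291 units is within the quota, so the in-quota rate 8.5% applies to the full value.
Duty = £962,857.49 × 8.5% = £81,842.89.
Line 3 (K-106, Velia, 3,534 m², £860,034.24):
Base rate for K-106 is 18.5% + £2.72/m².
Origin Velia qualifies under the Eriune–Velia agreement and K-106 is covered: preferential rate 12.5% applies instead.
Duty = £860,034.24 × 12.5% = £107,504.28.
Line 4 (N-845, Velia, 624 units, £40,060.80):
Base rate for N-845 is £7.89/unit.
Origin Velia qualifies under the Eriune–Velia agreement and N-845 is covered: preferential rate Free applies instead.
Duty = £40,060.80 × 0% = £0.00.
Total = £10,661.61 + £81,842.89 + £107,504.28 + £0.00 = £200,008.78.

£200,008.78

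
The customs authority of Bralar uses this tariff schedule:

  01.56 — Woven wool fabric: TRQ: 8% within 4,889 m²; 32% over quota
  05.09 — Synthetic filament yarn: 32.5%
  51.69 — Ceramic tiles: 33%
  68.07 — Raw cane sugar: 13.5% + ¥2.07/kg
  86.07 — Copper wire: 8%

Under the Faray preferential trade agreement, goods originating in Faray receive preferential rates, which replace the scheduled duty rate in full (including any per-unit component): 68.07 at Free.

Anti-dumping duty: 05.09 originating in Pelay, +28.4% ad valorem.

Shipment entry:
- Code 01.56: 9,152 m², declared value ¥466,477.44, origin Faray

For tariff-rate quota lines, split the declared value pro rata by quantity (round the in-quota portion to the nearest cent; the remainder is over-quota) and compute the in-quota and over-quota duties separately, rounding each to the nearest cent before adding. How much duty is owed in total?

Line 1 (01.56, Faray, 9,152 m², ¥466,477.44):
Code 01.56 is under a tariff-rate quota (threshold 4,889 m²). In-quota: 4,889 m² at 8%; over-quota: 4,263 m² at 32%.
Pro-rata value split: in-quota = ¥466,477.44 × 4,889/9,152 = ¥249,192.33; over-quota = ¥466,477.44 − ¥249,192.33 = ¥217,285.11.
In-quota duty = ¥249,192.33 × 8% = ¥19,935.39. Over-quota duty = ¥217,285.11 × 32% = ¥69,531.24.
Line duty = ¥19,935.39 + ¥69,531.24 = ¥89,466.63.

¥89,466.63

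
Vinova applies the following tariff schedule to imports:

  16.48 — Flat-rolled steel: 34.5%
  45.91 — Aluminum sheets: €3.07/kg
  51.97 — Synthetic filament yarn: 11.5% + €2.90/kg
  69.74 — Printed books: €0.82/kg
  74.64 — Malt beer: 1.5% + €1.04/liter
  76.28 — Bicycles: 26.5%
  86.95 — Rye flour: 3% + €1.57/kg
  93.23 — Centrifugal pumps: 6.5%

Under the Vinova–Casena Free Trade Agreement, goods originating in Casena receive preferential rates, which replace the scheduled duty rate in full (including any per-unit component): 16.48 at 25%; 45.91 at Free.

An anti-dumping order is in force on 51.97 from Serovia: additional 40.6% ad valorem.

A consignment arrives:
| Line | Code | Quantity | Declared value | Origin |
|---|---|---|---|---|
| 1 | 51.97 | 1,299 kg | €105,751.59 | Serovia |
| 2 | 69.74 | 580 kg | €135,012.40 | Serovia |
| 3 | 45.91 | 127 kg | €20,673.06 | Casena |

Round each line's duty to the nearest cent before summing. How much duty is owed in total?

Line 1 (51.97, Serovia, 1,299 kg, €105,751.59):
Base rate for 51.97 is 11.5% + €2.90/kg.
Additional duty on 51.97 from Serovia: +40.6%. Applied ad valorem rate: 11.5% + 40.6% = 52.1%.
Duty = €105,751.59 × 52.1% + 1,299 × €2.90 = €58,863.68.
Line 2 (69.74, Serovia, 580 kg, €135,012.40):
Base rate for 69.74 is €0.82/kg.
Duty = 580 × €0.82 = €475.60.
Line 3 (45.91, Casena, 127 kg, €20,673.06):
Base rate for 45.91 is €3.07/kg.
Origin Casena qualifies under the Vinova–Casena agreement and 45.91 is covered: preferential rate Free applies instead.
Duty = €20,673.06 × 0% = €0.00.
Total = €58,863.68 + €475.60 + €0.00 = €59,339.28.

€59,339.28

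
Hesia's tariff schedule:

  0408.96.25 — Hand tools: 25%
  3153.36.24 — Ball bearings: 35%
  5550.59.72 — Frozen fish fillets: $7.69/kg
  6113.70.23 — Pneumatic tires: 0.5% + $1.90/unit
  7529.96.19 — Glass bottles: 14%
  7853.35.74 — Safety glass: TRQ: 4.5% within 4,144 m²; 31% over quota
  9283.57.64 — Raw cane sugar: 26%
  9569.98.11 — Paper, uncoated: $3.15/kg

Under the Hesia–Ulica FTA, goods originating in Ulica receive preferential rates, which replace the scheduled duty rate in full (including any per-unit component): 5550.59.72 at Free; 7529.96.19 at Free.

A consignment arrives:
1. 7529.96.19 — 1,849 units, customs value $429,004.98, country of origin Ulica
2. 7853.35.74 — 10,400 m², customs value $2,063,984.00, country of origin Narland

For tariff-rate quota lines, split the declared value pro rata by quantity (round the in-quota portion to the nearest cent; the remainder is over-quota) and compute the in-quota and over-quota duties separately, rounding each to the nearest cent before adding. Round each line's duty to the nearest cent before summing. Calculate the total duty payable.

Line 1 (7529.96.19, Ulica, 1,849 units, $429,004.98):
Base rate for 7529.96.19 is 14%.
Origin Ulica qualifies under the Hesia–Ulica agreement and 7529.96.19 is covered: preferential rate Free applies instead.
Duty = $429,004.98 × 0% = $0.00.
Line 2 (7853.35.74, Narland, 10,400 m², $2,063,984.00):
Code 7853.35.74 is under a tariff-rate quota (threshold 4,144 m²). In-quota: 4,144 m² at 4.5%; over-quota: 6,256 m² at 31%.
Pro-rata value split: in-quota = $2,063,984.00 × 4,144/10,400 = $822,418.24; over-quota = $2,063,984.00 − $822,418.24 = $1,241,565.76.
In-quota duty = $822,418.24 × 4.5% = $37,008.82. Over-quota duty = $1,241,565.76 × 31% = $384,885.39.
Line duty = $37,008.82 + $384,885.39 = $421,894.21.
Total = $0.00 + $421,894.21 = $421,894.21.

$421,894.21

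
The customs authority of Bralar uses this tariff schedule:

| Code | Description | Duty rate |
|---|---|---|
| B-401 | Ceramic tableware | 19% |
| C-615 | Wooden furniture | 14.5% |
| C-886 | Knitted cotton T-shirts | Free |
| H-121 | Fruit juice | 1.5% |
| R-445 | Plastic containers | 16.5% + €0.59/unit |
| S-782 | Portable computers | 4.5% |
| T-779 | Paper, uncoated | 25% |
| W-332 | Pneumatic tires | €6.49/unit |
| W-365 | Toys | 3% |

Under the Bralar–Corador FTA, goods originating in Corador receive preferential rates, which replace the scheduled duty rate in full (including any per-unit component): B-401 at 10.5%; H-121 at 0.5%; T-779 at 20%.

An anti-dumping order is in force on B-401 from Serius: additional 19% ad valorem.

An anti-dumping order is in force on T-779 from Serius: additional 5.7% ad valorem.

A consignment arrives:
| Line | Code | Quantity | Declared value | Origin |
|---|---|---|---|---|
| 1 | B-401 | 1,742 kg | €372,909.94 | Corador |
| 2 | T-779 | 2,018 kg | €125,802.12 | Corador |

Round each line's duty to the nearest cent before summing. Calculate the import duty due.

€64,315.96

Line 1 (B-401, Corador, 1,742 kg, €372,909.94):
Base rate for B-401 is 19%.
Origin Corador qualifies under the Bralar–Corador agreement and B-401 is covered: preferential rate 10.5% applies instead.
The additional-duty order on B-401 targets Serius, not Corador; it does not apply.
Duty = €372,909.94 × 10.5% = €39,155.54.
Line 2 (T-779, Corador, 2,018 kg, €125,802.12):
Base rate for T-779 is 25%.
Origin Corador qualifies under the Bralar–Corador agreement and T-779 is covered: preferential rate 20% applies instead.
The additional-duty order on T-779 targets Serius, not Corador; it does not apply.
Duty = €125,802.12 × 20% = €25,160.42.
Total = €39,155.54 + €25,160.42 = €64,315.96.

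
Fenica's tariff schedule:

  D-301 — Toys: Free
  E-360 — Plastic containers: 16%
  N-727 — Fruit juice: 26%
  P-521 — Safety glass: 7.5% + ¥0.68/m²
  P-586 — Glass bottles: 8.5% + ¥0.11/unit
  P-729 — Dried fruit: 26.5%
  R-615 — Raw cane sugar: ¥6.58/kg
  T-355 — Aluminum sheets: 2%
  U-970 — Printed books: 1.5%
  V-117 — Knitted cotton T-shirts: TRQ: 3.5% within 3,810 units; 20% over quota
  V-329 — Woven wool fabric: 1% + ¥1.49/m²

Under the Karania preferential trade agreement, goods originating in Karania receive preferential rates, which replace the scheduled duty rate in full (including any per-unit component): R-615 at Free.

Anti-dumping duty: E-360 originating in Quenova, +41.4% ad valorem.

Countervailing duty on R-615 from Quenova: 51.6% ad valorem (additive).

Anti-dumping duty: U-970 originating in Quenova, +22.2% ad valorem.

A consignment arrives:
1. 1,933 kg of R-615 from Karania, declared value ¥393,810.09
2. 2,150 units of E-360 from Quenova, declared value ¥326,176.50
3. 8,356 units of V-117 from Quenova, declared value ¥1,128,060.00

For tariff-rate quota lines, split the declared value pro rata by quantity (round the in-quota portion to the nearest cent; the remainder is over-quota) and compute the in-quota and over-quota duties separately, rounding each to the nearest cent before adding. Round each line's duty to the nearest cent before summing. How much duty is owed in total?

¥327,969.56

Line 1 (R-615, Karania, 1,933 kg, ¥393,810.09):
Base rate for R-615 is ¥6.58/kg.
Origin Karania qualifies under the Fenica–Karania agreement and R-615 is covered: preferential rate Free applies instead.
The additional-duty order on R-615 targets Quenova, not Karania; it does not apply.
Duty = ¥393,810.09 × 0% = ¥0.00.
Line 2 (E-360, Quenova, 2,150 units, ¥326,176.50):
Base rate for E-360 is 16%.
Additional duty on E-360 from Quenova: +41.4%. Applied ad valorem rate: 16% + 41.4% = 57.4%.
Duty = ¥326,176.50 × 57.4% = ¥187,225.31.
Line 3 (V-117, Quenova, 8,356 units, ¥1,128,060.00):
Code V-117 is under a tariff-rate quota (threshold 3,810 units). In-quota: 3,810 units at 3.5%; over-quota: 4,546 units at 20%.
Pro-rata value split: in-quota = ¥1,128,060.00 × 3,810/8,356 = ¥514,350.00; over-quota = ¥1,128,060.00 − ¥514,350.00 = ¥613,710.00.
In-quota duty = ¥514,350.00 × 3.5% = ¥18,002.25. Over-quota duty = ¥613,710.00 × 20% = ¥122,742.00.
Line duty = ¥18,002.25 + ¥122,742.00 = ¥140,744.25.
Total = ¥0.00 + ¥187,225.31 + ¥140,744.25 = ¥327,969.56.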